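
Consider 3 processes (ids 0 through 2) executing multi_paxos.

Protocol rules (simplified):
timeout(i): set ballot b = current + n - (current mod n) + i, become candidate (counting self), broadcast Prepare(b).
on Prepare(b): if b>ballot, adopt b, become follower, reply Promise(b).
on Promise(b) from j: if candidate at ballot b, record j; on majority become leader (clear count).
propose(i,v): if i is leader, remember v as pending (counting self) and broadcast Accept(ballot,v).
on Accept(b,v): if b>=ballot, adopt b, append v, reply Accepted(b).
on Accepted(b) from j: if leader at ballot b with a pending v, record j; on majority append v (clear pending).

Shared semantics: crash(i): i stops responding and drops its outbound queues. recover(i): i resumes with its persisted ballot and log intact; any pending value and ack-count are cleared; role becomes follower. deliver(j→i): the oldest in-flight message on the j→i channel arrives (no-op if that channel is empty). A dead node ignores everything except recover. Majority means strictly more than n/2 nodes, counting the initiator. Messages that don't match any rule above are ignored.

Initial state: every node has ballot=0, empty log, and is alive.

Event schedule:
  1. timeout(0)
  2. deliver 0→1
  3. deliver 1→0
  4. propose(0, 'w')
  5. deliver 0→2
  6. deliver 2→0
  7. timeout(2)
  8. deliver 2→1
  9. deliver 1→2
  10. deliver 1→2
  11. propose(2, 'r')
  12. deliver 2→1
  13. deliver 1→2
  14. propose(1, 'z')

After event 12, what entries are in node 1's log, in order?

r

e1 timeout(0): 0[cand,b=3,-]
e2 deliver 0→1: 1[foll,b=3,-]
e3 deliver 1→0: 0[lead,b=3,-]
e4 propose(0,'w'): ·
e5 deliver 0→2: 2[foll,b=3,-]
e6 deliver 2→0: ·
e7 timeout(2): 2[cand,b=8,-]
e8 deliver 2→1: 1[foll,b=8,-]
e9 deliver 1→2: 2[lead,b=8,-]
e10 deliver 1→2: ·
e11 propose(2,'r'): ·
e12 deliver 2→1: 1[foll,b=8,r]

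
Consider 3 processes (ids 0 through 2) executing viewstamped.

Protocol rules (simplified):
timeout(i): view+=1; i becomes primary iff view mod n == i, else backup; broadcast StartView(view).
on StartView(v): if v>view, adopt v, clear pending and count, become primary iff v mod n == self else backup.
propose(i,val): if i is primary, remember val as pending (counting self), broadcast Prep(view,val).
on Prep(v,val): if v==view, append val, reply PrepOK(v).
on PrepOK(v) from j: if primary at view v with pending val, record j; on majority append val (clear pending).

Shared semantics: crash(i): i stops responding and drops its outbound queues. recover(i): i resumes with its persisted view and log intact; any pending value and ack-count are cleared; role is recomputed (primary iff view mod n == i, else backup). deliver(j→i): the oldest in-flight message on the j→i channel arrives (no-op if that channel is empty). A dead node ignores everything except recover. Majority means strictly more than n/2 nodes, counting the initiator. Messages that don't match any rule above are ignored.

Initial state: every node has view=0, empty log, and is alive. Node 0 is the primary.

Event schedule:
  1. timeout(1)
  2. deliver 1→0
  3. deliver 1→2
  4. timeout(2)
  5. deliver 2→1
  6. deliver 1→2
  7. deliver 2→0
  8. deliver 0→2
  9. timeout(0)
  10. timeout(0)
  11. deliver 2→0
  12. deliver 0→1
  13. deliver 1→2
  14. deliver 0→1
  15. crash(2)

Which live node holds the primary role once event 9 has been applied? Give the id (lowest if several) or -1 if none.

0

[1] timeout(1) → N1(prim v1 [-])
[2] deliver 1→0 → N0(back v1 [-])
[3] deliver 1→2 → N2(back v1 [-])
[4] timeout(2) → N2(prim v2 [-])
[5] deliver 2→1 → N1(back v2 [-])
[6] deliver 1→2 → ∅
[7] deliver 2→0 → N0(back v2 [-])
[8] deliver 0→2 → ∅
[9] timeout(0) → N0(prim v3 [-])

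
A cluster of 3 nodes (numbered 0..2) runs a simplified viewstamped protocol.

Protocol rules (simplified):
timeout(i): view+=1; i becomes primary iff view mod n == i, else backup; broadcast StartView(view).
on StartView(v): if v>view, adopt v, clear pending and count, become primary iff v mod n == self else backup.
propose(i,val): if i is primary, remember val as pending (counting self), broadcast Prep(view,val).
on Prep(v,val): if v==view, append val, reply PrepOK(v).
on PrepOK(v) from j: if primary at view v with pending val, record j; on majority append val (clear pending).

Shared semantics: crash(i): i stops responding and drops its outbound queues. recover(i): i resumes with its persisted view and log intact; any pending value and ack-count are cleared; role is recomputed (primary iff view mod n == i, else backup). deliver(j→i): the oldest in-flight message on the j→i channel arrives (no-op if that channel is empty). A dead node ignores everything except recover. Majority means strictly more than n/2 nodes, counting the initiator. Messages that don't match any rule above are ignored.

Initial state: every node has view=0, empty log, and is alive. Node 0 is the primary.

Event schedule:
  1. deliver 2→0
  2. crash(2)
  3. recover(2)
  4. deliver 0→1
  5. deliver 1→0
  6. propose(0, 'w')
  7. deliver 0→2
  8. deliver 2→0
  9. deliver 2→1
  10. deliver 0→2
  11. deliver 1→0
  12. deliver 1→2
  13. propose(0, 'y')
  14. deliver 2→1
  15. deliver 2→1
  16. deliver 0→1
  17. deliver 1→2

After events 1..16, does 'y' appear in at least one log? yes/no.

step 1 deliver 2→0: —
step 2 crash(2): 2={✗back,v=0,log=-}
step 3 recover(2): 2={back,v=0,log=-}
step 4 deliver 0→1: —
step 5 deliver 1→0: —
step 6 propose(0,'w'): —
step 7 deliver 0→2: 2={back,v=0,log=w}
step 8 deliver 2→0: 0={prim,v=0,log=w}
step 9 deliver 2→1: —
step 10 deliver 0→2: —
step 11 deliver 1→0: —
step 12 deliver 1→2: —
step 13 propose(0,'y'): —
step 14 deliver 2→1: —
step 15 deliver 2→1: —
step 16 deliver 0→1: 1={back,v=0,log=w}

no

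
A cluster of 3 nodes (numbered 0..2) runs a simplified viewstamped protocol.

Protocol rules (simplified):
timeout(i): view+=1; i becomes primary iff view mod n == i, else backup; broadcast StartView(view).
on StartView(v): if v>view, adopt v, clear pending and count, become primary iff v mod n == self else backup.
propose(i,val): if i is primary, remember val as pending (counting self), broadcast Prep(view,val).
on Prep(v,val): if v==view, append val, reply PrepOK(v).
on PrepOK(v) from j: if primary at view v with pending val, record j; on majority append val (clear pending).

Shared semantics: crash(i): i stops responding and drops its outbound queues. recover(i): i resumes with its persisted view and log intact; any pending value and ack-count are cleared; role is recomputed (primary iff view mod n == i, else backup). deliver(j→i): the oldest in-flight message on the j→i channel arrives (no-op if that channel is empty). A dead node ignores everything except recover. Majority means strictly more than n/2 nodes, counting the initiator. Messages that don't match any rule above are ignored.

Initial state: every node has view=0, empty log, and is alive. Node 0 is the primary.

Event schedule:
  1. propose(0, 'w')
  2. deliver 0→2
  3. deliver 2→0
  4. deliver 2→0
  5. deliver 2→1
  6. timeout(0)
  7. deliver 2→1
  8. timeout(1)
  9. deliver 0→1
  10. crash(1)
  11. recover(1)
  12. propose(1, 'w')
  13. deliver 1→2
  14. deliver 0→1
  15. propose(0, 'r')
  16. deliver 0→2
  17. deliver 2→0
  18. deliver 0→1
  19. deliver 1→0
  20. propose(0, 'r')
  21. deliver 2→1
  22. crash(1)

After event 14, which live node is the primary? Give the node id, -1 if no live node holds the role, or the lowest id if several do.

after 1 — propose(0,'w'): ·
after 2 — deliver 0→2: n2:back/v0/[w]
after 3 — deliver 2→0: n0:prim/v0/[w]
after 4 — deliver 2→0: ·
after 5 — deliver 2→1: ·
after 6 — timeout(0): n0:back/v1/[w]
after 7 — deliver 2→1: ·
after 8 — timeout(1): n1:prim/v1/[-]
after 9 — deliver 0→1: ·
after 10 — crash(1): n1:✗prim/v1/[-]
after 11 — recover(1): n1:prim/v1/[-]
after 12 — propose(1,'w'): ·
after 13 — deliver 1→2: ·
after 14 — deliver 0→1: ·

1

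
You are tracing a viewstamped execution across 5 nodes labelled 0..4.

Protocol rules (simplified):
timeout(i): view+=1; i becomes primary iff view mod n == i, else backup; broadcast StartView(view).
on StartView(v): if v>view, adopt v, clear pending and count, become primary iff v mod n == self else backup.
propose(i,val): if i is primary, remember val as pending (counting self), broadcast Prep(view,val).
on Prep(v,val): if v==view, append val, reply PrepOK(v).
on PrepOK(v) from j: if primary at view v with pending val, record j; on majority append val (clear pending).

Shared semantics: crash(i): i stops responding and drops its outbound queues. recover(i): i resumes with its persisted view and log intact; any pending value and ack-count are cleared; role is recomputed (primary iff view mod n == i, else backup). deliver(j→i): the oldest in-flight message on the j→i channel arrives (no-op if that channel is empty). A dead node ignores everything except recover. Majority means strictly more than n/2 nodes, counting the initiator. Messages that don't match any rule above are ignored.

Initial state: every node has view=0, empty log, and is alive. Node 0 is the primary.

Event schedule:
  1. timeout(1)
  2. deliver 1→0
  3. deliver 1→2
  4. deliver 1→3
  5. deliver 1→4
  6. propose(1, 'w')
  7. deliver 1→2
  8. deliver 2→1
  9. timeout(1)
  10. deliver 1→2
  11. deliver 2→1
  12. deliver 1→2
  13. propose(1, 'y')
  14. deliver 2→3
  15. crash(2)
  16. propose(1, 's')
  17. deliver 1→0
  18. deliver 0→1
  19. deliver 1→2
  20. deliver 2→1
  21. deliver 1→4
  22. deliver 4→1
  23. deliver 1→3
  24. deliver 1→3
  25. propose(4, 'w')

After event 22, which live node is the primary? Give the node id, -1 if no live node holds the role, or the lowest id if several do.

-1

after 1 — timeout(1): n1:prim/v1/[-]
after 2 — deliver 1→0: n0:back/v1/[-]
after 3 — deliver 1→2: n2:back/v1/[-]
after 4 — deliver 1→3: n3:back/v1/[-]
after 5 — deliver 1→4: n4:back/v1/[-]
after 6 — propose(1,'w'): ·
after 7 — deliver 1→2: n2:back/v1/[w]
after 8 — deliver 2→1: ·
after 9 — timeout(1): n1:back/v2/[-]
after 10 — deliver 1→2: n2:prim/v2/[w]
after 11 — deliver 2→1: ·
after 12 — deliver 1→2: ·
after 13 — propose(1,'y'): ·
after 14 — deliver 2→3: ·
after 15 — crash(2): n2:✗prim/v2/[w]
after 16 — propose(1,'s'): ·
after 17 — deliver 1→0: n0:back/v1/[w]
after 18 — deliver 0→1: ·
after 19 — deliver 1→2: ·
after 20 — deliver 2→1: ·
after 21 — deliver 1→4: n4:back/v1/[w]
after 22 — deliver 4→1: ·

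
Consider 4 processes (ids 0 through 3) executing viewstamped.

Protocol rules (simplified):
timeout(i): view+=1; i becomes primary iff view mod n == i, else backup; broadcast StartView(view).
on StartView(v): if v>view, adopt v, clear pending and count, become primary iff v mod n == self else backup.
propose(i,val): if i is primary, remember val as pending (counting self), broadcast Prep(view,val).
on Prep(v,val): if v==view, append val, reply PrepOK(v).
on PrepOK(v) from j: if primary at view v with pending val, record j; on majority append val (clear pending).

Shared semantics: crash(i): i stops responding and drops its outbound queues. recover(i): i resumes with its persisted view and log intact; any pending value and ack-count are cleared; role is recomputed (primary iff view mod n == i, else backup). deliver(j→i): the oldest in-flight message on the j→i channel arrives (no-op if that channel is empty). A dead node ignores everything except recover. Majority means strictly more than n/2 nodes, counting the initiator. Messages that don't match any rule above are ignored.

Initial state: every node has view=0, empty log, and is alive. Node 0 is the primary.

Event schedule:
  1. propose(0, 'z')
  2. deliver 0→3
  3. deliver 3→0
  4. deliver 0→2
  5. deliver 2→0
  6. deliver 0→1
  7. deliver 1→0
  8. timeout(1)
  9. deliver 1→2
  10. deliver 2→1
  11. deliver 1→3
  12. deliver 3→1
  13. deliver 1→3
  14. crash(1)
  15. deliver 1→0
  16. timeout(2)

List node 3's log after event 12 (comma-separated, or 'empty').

after 1 — propose(0,'z'): ·
after 2 — deliver 0→3: n3:back/v0/[z]
after 3 — deliver 3→0: ·
after 4 — deliver 0→2: n2:back/v0/[z]
after 5 — deliver 2→0: n0:prim/v0/[z]
after 6 — deliver 0→1: n1:back/v0/[z]
after 7 — deliver 1→0: ·
after 8 — timeout(1): n1:prim/v1/[z]
after 9 — deliver 1→2: n2:back/v1/[z]
after 10 — deliver 2→1: ·
after 11 — deliver 1→3: n3:back/v1/[z]
after 12 — deliver 3→1: ·

z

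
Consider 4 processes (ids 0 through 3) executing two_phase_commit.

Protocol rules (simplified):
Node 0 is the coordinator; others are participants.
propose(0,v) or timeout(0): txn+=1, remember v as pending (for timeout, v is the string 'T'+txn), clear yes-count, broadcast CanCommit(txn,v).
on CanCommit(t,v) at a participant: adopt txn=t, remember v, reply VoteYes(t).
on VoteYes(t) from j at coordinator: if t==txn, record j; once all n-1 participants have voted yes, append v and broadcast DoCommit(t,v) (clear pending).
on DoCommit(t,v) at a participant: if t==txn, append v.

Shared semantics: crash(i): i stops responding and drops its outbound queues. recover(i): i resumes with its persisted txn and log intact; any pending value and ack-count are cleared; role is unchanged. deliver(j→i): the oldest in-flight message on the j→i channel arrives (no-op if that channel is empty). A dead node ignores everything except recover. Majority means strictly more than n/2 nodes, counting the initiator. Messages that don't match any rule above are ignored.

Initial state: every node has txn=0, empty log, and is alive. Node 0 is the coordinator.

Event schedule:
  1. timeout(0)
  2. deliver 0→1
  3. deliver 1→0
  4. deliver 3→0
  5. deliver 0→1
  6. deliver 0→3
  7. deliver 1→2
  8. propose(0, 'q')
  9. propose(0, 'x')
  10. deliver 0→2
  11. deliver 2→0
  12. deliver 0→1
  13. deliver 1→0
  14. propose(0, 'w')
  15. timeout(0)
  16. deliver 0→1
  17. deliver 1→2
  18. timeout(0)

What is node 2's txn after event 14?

step 1 timeout(0): 0={coor,t=1,log=-}
step 2 deliver 0→1: 1={part,t=1,log=-}
step 3 deliver 1→0: —
step 4 deliver 3→0: —
step 5 deliver 0→1: —
step 6 deliver 0→3: 3={part,t=1,log=-}
step 7 deliver 1→2: —
step 8 propose(0,'q'): 0={coor,t=2,log=-}
step 9 propose(0,'x'): 0={coor,t=3,log=-}
step 10 deliver 0→2: 2={part,t=1,log=-}
step 11 deliver 2→0: —
step 12 deliver 0→1: 1={part,t=2,log=-}
step 13 deliver 1→0: —
step 14 propose(0,'w'): 0={coor,t=4,log=-}

1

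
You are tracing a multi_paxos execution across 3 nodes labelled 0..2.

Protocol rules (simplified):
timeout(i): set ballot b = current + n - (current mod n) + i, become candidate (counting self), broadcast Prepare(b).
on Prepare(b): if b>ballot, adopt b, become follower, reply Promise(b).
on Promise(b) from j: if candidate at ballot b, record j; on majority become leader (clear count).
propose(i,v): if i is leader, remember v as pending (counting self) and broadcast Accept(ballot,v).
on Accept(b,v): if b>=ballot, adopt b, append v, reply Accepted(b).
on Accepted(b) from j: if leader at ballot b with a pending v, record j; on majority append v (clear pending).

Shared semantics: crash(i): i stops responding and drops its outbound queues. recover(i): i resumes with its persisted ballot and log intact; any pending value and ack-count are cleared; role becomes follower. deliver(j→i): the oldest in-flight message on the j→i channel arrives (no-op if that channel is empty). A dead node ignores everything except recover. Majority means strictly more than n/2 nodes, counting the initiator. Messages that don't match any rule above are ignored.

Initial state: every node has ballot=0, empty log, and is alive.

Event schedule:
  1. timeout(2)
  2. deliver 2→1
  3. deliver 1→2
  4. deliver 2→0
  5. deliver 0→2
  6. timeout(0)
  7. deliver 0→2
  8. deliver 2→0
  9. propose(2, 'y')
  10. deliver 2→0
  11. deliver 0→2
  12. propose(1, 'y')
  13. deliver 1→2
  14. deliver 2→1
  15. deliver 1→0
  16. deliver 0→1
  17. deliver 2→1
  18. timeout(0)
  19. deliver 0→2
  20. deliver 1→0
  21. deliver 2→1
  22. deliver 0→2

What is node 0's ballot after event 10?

e1 timeout(2): 2[cand,b=5,-]
e2 deliver 2→1: 1[foll,b=5,-]
e3 deliver 1→2: 2[lead,b=5,-]
e4 deliver 2→0: 0[foll,b=5,-]
e5 deliver 0→2: ·
e6 timeout(0): 0[cand,b=6,-]
e7 deliver 0→2: 2[foll,b=6,-]
e8 deliver 2→0: 0[lead,b=6,-]
e9 propose(2,'y'): ·
e10 deliver 2→0: ·

6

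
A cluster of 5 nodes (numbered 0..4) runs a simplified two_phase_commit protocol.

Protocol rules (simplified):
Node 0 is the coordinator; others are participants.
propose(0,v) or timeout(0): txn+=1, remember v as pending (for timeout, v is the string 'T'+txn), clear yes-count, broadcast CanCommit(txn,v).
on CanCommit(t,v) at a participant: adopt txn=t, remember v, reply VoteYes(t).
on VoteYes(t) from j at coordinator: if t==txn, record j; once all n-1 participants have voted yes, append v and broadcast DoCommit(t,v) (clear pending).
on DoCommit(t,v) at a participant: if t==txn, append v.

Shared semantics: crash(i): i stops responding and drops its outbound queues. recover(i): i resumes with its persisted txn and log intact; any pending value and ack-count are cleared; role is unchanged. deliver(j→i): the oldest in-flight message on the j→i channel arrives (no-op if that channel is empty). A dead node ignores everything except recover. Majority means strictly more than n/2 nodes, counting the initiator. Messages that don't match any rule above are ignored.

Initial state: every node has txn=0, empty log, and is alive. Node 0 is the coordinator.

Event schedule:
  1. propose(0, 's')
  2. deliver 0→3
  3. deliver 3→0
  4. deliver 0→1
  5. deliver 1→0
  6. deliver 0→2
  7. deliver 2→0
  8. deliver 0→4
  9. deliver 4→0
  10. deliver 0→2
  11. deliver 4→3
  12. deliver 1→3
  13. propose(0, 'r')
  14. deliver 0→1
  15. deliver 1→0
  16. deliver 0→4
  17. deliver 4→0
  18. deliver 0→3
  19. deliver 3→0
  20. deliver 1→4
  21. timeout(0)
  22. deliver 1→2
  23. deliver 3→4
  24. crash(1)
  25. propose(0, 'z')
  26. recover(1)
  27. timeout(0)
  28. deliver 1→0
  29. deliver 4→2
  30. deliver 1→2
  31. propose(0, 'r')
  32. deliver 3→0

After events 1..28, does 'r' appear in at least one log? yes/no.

no

[1] propose(0,'s') → N0(coor t1 [-])
[2] deliver 0→3 → N3(part t1 [-])
[3] deliver 3→0 → ∅
[4] deliver 0→1 → N1(part t1 [-])
[5] deliver 1→0 → ∅
[6] deliver 0→2 → N2(part t1 [-])
[7] deliver 2→0 → ∅
[8] deliver 0→4 → N4(part t1 [-])
[9] deliver 4→0 → N0(coor t1 [s])
[10] deliver 0→2 → N2(part t1 [s])
[11] deliver 4→3 → ∅
[12] deliver 1→3 → ∅
[13] propose(0,'r') → N0(coor t2 [s])
[14] deliver 0→1 → N1(part t1 [s])
[15] deliver 1→0 → ∅
[16] deliver 0→4 → N4(part t1 [s])
[17] deliver 4→0 → ∅
[18] deliver 0→3 → N3(part t1 [s])
[19] deliver 3→0 → ∅
[20] deliver 1→4 → ∅
[21] timeout(0) → N0(coor t3 [s])
[22] deliver 1→2 → ∅
[23] deliver 3→4 → ∅
[24] crash(1) → N1(✗part t1 [s])
[25] propose(0,'z') → N0(coor t4 [s])
[26] recover(1) → N1(part t1 [s])
[27] timeout(0) → N0(coor t5 [s])
[28] deliver 1→0 → ∅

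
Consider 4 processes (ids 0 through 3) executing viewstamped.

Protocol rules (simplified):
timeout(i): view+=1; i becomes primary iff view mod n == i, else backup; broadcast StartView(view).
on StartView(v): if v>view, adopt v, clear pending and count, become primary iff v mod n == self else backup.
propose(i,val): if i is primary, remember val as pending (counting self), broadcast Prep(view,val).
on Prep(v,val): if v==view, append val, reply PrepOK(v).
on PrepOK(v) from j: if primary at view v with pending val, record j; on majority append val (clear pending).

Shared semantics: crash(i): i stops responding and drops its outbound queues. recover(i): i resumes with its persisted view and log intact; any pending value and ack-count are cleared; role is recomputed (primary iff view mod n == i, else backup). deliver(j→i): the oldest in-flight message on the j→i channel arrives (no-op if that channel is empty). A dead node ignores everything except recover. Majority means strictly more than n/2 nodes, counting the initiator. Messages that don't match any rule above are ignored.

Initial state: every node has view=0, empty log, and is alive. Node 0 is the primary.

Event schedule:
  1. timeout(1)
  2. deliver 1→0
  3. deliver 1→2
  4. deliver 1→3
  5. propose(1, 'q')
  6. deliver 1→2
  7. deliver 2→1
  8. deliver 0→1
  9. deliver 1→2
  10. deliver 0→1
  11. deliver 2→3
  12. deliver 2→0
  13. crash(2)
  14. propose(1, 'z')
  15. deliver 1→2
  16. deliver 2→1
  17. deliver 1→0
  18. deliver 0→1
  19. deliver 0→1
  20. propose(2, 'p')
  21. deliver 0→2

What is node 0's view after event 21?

[1] timeout(1) → N1(prim v1 [-])
[2] deliver 1→0 → N0(back v1 [-])
[3] deliver 1→2 → N2(back v1 [-])
[4] deliver 1→3 → N3(back v1 [-])
[5] propose(1,'q') → ∅
[6] deliver 1→2 → N2(back v1 [q])
[7] deliver 2→1 → ∅
[8] deliver 0→1 → ∅
[9] deliver 1→2 → ∅
[10] deliver 0→1 → ∅
[11] deliver 2→3 → ∅
[12] deliver 2→0 → ∅
[13] crash(2) → N2(✗back v1 [q])
[14] propose(1,'z') → ∅
[15] deliver 1→2 → ∅
[16] deliver 2→1 → ∅
[17] deliver 1→0 → N0(back v1 [q])
[18] deliver 0→1 → ∅
[19] deliver 0→1 → ∅
[20] propose(2,'p') → ∅
[21] deliver 0→2 → ∅

1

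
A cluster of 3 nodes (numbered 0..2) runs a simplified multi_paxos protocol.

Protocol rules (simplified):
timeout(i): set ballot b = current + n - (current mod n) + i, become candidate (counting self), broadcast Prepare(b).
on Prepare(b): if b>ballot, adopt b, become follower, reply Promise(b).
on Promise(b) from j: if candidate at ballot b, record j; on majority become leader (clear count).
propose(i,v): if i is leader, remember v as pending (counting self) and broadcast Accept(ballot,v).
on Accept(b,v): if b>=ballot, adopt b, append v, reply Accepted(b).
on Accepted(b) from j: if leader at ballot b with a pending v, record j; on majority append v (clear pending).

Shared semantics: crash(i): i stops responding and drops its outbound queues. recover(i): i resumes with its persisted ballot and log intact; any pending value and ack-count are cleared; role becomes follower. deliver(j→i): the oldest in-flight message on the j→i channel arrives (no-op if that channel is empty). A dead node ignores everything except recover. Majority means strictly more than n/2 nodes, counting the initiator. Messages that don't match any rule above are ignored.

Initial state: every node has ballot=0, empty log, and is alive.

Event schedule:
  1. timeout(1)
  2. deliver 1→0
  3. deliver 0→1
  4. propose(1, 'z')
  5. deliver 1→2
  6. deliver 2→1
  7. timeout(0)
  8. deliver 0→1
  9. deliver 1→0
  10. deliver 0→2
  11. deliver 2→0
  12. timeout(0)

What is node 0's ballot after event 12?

9

step 1 timeout(1): 1={cand,b=4,log=-}
step 2 deliver 1→0: 0={foll,b=4,log=-}
step 3 deliver 0→1: 1={lead,b=4,log=-}
step 4 propose(1,'z'): —
step 5 deliver 1→2: 2={foll,b=4,log=-}
step 6 deliver 2→1: —
step 7 timeout(0): 0={cand,b=6,log=-}
step 8 deliver 0→1: 1={foll,b=6,log=-}
step 9 deliver 1→0: —
step 10 deliver 0→2: 2={foll,b=6,log=-}
step 11 deliver 2→0: 0={lead,b=6,log=-}
step 12 timeout(0): 0={cand,b=9,log=-}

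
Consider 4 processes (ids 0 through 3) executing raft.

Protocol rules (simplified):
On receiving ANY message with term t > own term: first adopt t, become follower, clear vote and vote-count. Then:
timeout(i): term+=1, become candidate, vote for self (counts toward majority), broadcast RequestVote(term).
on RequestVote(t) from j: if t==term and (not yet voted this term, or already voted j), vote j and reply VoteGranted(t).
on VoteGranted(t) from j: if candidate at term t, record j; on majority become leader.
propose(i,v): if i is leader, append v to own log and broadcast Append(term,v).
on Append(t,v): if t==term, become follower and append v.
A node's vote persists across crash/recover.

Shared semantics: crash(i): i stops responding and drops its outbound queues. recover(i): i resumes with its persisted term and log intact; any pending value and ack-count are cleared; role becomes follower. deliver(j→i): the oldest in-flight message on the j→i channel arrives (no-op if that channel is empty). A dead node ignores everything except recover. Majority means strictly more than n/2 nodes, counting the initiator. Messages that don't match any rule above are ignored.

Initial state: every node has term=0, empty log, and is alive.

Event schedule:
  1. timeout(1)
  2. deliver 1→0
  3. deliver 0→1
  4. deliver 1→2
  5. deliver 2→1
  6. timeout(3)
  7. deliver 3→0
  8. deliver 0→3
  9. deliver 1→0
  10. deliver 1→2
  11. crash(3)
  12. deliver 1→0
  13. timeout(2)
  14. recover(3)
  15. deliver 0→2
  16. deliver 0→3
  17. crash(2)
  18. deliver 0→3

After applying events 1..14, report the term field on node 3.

e1 timeout(1): 1[cand,t=1,-]
e2 deliver 1→0: 0[foll,t=1,-]
e3 deliver 0→1: ·
e4 deliver 1→2: 2[foll,t=1,-]
e5 deliver 2→1: 1[lead,t=1,-]
e6 timeout(3): 3[cand,t=1,-]
e7 deliver 3→0: ·
e8 deliver 0→3: ·
e9 deliver 1→0: ·
e10 deliver 1→2: ·
e11 crash(3): 3[✗cand,t=1,-]
e12 deliver 1→0: ·
e13 timeout(2): 2[cand,t=2,-]
e14 recover(3): 3[foll,t=1,-]

1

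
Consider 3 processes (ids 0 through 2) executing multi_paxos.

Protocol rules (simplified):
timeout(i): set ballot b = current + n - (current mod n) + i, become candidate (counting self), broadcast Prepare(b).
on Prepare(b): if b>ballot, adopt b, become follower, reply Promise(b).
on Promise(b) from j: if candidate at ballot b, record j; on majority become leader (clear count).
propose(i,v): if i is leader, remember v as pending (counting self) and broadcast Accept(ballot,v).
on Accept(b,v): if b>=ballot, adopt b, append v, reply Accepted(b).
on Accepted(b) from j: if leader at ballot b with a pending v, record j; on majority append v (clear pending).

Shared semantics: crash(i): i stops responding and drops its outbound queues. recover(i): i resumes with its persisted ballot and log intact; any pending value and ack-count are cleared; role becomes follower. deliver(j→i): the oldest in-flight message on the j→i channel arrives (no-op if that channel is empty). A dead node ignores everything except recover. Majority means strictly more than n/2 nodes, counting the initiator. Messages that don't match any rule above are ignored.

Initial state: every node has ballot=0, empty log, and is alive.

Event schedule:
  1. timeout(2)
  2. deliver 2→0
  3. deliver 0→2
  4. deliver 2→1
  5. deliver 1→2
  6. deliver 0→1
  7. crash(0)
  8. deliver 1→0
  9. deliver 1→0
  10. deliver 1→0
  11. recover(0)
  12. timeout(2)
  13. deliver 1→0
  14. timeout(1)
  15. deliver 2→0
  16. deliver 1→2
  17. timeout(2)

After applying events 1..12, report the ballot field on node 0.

step 1 timeout(2): 2={cand,b=5,log=-}
step 2 deliver 2→0: 0={foll,b=5,log=-}
step 3 deliver 0→2: 2={lead,b=5,log=-}
step 4 deliver 2→1: 1={foll,b=5,log=-}
step 5 deliver 1→2: —
step 6 deliver 0→1: —
step 7 crash(0): 0={✗foll,b=5,log=-}
step 8 deliver 1→0: —
step 9 deliver 1→0: —
step 10 deliver 1→0: —
step 11 recover(0): 0={foll,b=5,log=-}
step 12 timeout(2): 2={cand,b=8,log=-}

5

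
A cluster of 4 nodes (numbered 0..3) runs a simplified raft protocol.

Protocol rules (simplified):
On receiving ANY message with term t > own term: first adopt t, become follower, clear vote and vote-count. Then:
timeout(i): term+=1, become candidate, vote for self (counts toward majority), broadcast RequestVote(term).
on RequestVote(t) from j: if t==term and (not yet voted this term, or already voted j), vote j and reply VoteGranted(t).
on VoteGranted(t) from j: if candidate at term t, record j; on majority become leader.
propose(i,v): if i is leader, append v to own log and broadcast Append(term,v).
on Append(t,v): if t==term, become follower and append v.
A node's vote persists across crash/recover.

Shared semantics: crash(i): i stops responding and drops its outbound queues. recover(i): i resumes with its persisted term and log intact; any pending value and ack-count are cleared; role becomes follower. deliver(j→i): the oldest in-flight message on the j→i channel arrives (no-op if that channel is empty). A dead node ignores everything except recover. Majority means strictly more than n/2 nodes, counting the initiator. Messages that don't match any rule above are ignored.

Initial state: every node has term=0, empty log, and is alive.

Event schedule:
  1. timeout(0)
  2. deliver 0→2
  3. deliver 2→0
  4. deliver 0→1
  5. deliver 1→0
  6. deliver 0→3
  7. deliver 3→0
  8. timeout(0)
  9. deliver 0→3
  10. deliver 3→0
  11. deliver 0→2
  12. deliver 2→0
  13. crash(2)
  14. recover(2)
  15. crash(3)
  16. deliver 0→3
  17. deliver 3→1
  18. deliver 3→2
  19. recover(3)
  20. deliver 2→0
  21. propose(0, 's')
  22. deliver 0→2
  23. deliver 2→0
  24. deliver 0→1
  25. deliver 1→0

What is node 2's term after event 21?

2

[1] timeout(0) → N0(cand t1 [-])
[2] deliver 0→2 → N2(foll t1 [-])
[3] deliver 2→0 → ∅
[4] deliver 0→1 → N1(foll t1 [-])
[5] deliver 1→0 → N0(lead t1 [-])
[6] deliver 0→3 → N3(foll t1 [-])
[7] deliver 3→0 → ∅
[8] timeout(0) → N0(cand t2 [-])
[9] deliver 0→3 → N3(foll t2 [-])
[10] deliver 3→0 → ∅
[11] deliver 0→2 → N2(foll t2 [-])
[12] deliver 2→0 → N0(lead t2 [-])
[13] crash(2) → N2(✗foll t2 [-])
[14] recover(2) → N2(foll t2 [-])
[15] crash(3) → N3(✗foll t2 [-])
[16] deliver 0→3 → ∅
[17] deliver 3→1 → ∅
[18] deliver 3→2 → ∅
[19] recover(3) → N3(foll t2 [-])
[20] deliver 2→0 → ∅
[21] propose(0,'s') → N0(lead t2 [s])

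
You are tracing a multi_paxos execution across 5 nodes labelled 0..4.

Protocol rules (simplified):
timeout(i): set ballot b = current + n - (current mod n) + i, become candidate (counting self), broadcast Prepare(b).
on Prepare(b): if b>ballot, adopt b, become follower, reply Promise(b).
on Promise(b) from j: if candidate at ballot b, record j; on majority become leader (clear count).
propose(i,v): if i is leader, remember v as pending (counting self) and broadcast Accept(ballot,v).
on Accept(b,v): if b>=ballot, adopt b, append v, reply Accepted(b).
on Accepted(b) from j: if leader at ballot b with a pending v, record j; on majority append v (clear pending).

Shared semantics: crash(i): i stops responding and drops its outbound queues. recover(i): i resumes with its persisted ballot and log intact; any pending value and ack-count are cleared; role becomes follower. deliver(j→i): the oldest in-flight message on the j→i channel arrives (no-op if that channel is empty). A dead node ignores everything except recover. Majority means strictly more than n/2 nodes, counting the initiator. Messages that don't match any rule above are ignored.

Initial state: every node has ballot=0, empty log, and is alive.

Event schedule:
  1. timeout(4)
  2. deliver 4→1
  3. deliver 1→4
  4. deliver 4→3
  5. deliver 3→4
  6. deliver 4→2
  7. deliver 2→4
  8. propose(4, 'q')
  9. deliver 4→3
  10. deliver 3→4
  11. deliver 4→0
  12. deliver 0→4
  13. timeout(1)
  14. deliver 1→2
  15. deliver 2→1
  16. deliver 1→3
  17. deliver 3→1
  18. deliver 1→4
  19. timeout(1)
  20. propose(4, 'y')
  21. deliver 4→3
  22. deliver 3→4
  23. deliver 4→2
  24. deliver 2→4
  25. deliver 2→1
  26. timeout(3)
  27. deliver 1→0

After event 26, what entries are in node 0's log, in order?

empty

after 1 — timeout(4): n4:cand/b9/[-]
after 2 — deliver 4→1: n1:foll/b9/[-]
after 3 — deliver 1→4: ·
after 4 — deliver 4→3: n3:foll/b9/[-]
after 5 — deliver 3→4: n4:lead/b9/[-]
after 6 — deliver 4→2: n2:foll/b9/[-]
after 7 — deliver 2→4: ·
after 8 — propose(4,'q'): ·
after 9 — deliver 4→3: n3:foll/b9/[q]
after 10 — deliver 3→4: ·
after 11 — deliver 4→0: n0:foll/b9/[-]
after 12 — deliver 0→4: ·
after 13 — timeout(1): n1:cand/b11/[-]
after 14 — deliver 1→2: n2:foll/b11/[-]
after 15 — deliver 2→1: ·
after 16 — deliver 1→3: n3:foll/b11/[q]
after 17 — deliver 3→1: n1:lead/b11/[-]
after 18 — deliver 1→4: n4:foll/b11/[-]
after 19 — timeout(1): n1:cand/b16/[-]
after 20 — propose(4,'y'): ·
after 21 — deliver 4→3: ·
after 22 — deliver 3→4: ·
after 23 — deliver 4→2: ·
after 24 — deliver 2→4: ·
after 25 — deliver 2→1: ·
after 26 — timeout(3): n3:cand/b18/[q]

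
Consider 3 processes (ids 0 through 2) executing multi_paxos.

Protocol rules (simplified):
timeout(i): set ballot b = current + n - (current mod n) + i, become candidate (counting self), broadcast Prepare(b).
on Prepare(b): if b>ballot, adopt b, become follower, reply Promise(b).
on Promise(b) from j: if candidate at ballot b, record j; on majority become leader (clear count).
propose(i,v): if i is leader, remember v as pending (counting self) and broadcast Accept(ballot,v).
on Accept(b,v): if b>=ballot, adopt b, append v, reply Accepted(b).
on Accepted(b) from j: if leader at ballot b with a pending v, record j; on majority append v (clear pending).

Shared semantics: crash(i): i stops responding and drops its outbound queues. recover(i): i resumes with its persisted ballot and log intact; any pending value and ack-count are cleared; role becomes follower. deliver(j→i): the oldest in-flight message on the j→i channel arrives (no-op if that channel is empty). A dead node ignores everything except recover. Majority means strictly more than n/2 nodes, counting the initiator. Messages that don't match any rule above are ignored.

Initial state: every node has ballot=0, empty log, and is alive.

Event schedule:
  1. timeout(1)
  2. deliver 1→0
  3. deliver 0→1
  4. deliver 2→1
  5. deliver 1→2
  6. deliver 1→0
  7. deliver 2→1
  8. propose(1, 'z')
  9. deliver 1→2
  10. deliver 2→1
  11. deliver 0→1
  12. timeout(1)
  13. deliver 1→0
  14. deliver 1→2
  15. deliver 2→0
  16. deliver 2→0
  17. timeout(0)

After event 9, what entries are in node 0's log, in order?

empty

[1] timeout(1) → N1(cand b4 [-])
[2] deliver 1→0 → N0(foll b4 [-])
[3] deliver 0→1 → N1(lead b4 [-])
[4] deliver 2→1 → ∅
[5] deliver 1→2 → N2(foll b4 [-])
[6] deliver 1→0 → ∅
[7] deliver 2→1 → ∅
[8] propose(1,'z') → ∅
[9] deliver 1→2 → N2(foll b4 [z])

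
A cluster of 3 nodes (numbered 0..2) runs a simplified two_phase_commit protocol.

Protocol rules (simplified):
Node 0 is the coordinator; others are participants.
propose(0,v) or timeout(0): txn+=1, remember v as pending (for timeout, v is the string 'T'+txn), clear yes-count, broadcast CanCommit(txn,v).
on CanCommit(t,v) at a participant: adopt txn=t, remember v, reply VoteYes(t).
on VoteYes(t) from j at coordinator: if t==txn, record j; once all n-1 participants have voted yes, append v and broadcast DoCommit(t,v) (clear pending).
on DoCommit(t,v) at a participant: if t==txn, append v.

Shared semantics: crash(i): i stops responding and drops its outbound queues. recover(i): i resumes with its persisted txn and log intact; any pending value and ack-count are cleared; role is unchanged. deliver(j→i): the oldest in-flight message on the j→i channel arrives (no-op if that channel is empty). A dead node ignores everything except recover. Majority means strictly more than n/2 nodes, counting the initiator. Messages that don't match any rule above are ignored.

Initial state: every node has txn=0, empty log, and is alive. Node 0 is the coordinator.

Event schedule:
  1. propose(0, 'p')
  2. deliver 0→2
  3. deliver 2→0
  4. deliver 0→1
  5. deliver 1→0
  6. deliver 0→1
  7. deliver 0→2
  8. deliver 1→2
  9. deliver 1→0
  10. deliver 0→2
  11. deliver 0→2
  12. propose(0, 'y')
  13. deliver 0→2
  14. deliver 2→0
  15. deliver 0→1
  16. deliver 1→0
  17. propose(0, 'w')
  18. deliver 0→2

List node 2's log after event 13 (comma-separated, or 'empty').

p

e1 propose(0,'p'): 0[coor,t=1,-]
e2 deliver 0→2: 2[part,t=1,-]
e3 deliver 2→0: ·
e4 deliver 0→1: 1[part,t=1,-]
e5 deliver 1→0: 0[coor,t=1,p]
e6 deliver 0→1: 1[part,t=1,p]
e7 deliver 0→2: 2[part,t=1,p]
e8 deliver 1→2: ·
e9 deliver 1→0: ·
e10 deliver 0→2: ·
e11 deliver 0→2: ·
e12 propose(0,'y'): 0[coor,t=2,p]
e13 deliver 0→2: 2[part,t=2,p]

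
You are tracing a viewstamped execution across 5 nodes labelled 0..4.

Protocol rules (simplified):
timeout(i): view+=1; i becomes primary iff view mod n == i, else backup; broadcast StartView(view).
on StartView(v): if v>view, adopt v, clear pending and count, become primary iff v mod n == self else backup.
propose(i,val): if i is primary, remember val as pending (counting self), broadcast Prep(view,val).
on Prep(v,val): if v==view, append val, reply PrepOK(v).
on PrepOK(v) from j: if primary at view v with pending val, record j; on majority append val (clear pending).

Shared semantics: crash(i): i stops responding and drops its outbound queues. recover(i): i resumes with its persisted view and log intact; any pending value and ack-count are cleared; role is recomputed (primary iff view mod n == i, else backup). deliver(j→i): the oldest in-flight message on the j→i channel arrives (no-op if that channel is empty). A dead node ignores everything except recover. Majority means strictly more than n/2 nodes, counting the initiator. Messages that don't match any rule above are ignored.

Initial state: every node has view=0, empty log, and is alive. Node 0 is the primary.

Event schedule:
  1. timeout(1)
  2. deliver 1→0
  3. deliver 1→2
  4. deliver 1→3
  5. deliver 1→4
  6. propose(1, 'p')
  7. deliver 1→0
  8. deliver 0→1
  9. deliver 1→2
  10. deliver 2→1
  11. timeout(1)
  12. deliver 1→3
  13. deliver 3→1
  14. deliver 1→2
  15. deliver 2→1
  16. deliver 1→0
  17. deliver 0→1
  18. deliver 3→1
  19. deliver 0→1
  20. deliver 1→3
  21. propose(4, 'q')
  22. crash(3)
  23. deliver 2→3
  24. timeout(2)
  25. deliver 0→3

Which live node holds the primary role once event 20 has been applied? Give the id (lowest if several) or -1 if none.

e1 timeout(1): 1[prim,v=1,-]
e2 deliver 1→0: 0[back,v=1,-]
e3 deliver 1→2: 2[back,v=1,-]
e4 deliver 1→3: 3[back,v=1,-]
e5 deliver 1→4: 4[back,v=1,-]
e6 propose(1,'p'): ·
e7 deliver 1→0: 0[back,v=1,p]
e8 deliver 0→1: ·
e9 deliver 1→2: 2[back,v=1,p]
e10 deliver 2→1: 1[prim,v=1,p]
e11 timeout(1): 1[back,v=2,p]
e12 deliver 1→3: 3[back,v=1,p]
e13 deliver 3→1: ·
e14 deliver 1→2: 2[prim,v=2,p]
e15 deliver 2→1: ·
e16 deliver 1→0: 0[back,v=2,p]
e17 deliver 0→1: ·
e18 deliver 3→1: ·
e19 deliver 0→1: ·
e20 deliver 1→3: 3[back,v=2,p]

2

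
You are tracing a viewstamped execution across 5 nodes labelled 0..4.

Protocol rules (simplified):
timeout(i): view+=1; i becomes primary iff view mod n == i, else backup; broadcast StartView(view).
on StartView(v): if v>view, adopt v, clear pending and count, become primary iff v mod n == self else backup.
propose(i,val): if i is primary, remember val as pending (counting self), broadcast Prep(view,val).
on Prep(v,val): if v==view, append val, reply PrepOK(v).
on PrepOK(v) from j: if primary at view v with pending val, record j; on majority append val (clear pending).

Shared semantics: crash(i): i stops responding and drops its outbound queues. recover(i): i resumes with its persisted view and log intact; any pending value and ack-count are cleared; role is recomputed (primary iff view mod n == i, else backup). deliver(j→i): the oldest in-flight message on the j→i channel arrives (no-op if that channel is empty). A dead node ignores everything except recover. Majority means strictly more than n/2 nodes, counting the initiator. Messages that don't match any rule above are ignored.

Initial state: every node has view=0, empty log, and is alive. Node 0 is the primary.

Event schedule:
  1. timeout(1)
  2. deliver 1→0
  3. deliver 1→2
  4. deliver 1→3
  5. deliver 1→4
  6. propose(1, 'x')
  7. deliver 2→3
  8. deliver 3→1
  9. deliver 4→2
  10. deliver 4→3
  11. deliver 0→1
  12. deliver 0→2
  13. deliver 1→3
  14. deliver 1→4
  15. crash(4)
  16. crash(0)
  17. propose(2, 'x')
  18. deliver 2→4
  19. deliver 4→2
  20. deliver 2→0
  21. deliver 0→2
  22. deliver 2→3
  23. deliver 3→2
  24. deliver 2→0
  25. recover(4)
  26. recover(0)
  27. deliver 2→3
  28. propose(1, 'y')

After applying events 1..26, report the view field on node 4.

1

after 1 — timeout(1): n1:prim/v1/[-]
after 2 — deliver 1→0: n0:back/v1/[-]
after 3 — deliver 1→2: n2:back/v1/[-]
after 4 — deliver 1→3: n3:back/v1/[-]
after 5 — deliver 1→4: n4:back/v1/[-]
after 6 — propose(1,'x'): ·
after 7 — deliver 2→3: ·
after 8 — deliver 3→1: ·
after 9 — deliver 4→2: ·
after 10 — deliver 4→3: ·
after 11 — deliver 0→1: ·
after 12 — deliver 0→2: ·
after 13 — deliver 1→3: n3:back/v1/[x]
after 14 — deliver 1→4: n4:back/v1/[x]
after 15 — crash(4): n4:✗back/v1/[x]
after 16 — crash(0): n0:✗back/v1/[-]
after 17 — propose(2,'x'): ·
after 18 — deliver 2→4: ·
after 19 — deliver 4→2: ·
after 20 — deliver 2→0: ·
after 21 — deliver 0→2: ·
after 22 — deliver 2→3: ·
after 23 — deliver 3→2: ·
after 24 — deliver 2→0: ·
after 25 — recover(4): n4:back/v1/[x]
after 26 — recover(0): n0:back/v1/[-]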